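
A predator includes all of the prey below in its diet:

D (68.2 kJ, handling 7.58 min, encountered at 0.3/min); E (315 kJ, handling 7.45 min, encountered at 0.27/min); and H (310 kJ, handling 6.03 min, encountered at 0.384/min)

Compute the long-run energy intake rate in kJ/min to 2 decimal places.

29.54 kJ/min

Energy encountered per unit search time: 0.3×68.2 + 0.27×315 + 0.384×310 = 224.6 kJ/min.
Handling time per unit search time: 0.3×7.58 + 0.27×7.45 + 0.384×6.03 = 6.601.
Rate = 224.6/(1 + 6.601) = 29.54 kJ/min.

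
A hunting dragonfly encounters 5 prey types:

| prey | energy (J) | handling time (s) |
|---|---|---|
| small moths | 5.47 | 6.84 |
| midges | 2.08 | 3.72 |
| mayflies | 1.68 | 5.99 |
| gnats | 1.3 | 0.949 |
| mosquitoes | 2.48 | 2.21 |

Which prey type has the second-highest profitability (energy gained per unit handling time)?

Profitability E/h (J/s): small moths = 5.47/6.84 = 0.8, midges = 2.08/3.72 = 0.559, mayflies = 1.68/5.99 = 0.28, gnats = 1.3/0.949 = 1.37, mosquitoes = 2.48/2.21 = 1.12.
Ranked: gnats > mosquitoes > small moths > midges > mayflies.

mosquitoes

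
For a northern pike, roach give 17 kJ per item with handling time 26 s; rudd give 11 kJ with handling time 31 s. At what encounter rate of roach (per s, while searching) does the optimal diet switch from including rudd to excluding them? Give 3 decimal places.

At the threshold, the rate on roach alone equals the profitability of rudd: λ·17/(1 + λ·26) = 11/31 = 0.3548.
Rearranging, λ(17 − 0.3548×26) = 0.3548, so λ = 0.3548/7.774 = 0.04564 per s.

0.046 per s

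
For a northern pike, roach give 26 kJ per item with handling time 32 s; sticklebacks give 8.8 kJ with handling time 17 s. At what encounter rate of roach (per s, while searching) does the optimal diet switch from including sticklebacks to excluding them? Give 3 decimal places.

At the threshold, the rate on roach alone equals the profitability of sticklebacks: λ·26/(1 + λ·32) = 8.8/17 = 0.5176.
Rearranging, λ(26 − 0.5176×32) = 0.5176, so λ = 0.5176/9.435 = 0.05486 per s.

0.055 per s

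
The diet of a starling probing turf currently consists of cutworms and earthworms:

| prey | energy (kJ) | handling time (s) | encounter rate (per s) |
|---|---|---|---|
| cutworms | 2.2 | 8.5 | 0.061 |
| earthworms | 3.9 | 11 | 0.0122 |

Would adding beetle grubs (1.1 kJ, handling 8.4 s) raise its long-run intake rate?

Yes

On cutworms and earthworms alone, R = ΣλE/(1+Σλh) = 0.1818/1.653 = 0.11 kJ/s.
beetle grubs: E/h = 1.1/8.4 = 0.131 kJ/s.
0.131 > 0.11, so adding beetle grubs raises the average — include it.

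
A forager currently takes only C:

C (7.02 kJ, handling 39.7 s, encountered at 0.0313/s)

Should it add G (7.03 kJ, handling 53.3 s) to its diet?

Yes

On C alone, R = ΣλE/(1+Σλh) = 0.2197/2.243 = 0.09798 kJ/s.
G: E/h = 7.03/53.3 = 0.1319 kJ/s.
Since 0.1319 > R, including G increases the long-run rate.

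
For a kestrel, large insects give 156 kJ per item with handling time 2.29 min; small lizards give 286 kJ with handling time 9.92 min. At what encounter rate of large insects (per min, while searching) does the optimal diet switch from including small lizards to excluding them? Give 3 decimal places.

Drop small lizards once their profitability E₂/h₂ falls below the rate achievable on large insects alone: E₂/h₂ = λE₁/(1 + λh₁).
Solve for λ: λE₁h₂ = E₂(1 + λh₁) → λ(E₁h₂ − E₂h₁) = E₂ → λ = E₂/(E₁h₂ − E₂h₁).
λ = 286/(156×9.92 − 286×2.29) = 286/892.6 = 0.3204 per min.

0.320 per min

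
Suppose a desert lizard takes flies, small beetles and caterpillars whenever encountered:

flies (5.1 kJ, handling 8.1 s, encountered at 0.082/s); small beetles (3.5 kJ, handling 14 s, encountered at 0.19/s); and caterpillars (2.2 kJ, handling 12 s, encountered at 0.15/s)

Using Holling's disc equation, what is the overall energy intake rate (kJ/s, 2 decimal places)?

0.23 kJ/s

Energy encountered per unit search time: 0.082×5.1 + 0.19×3.5 + 0.15×2.2 = 1.413 kJ/s.
Handling time per unit search time: 0.082×8.1 + 0.19×14 + 0.15×12 = 5.124.
Rate = 1.413/(1 + 5.124) = 0.2308 kJ/s.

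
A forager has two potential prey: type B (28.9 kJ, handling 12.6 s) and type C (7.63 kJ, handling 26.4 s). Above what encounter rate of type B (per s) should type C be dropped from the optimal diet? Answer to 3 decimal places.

At the threshold, the rate on type B alone equals the profitability of type C: λ·28.9/(1 + λ·12.6) = 7.63/26.4 = 0.289.
Rearranging, λ(28.9 − 0.289×12.6) = 0.289, so λ = 0.289/25.26 = 0.01144 per s.

0.011 per s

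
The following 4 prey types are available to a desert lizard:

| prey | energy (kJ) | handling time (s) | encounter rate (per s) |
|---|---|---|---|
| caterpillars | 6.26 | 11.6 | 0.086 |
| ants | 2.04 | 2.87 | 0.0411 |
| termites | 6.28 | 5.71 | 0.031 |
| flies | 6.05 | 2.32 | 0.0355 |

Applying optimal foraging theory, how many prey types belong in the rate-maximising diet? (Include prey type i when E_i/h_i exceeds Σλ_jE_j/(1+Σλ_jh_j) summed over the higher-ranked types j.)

E/h in descending order: flies 2.61, termites 1.1, ants 0.711, caterpillars 0.54 kJ/s. The optimal diet is the largest prefix of this list for which every included type satisfies E_i/h_i > R on the types above it.
Rate on top 1: 0.1984. termites: 1.1 > 0.1984 → include.
Rate on top 2: 0.3251. ants: 0.711 > 0.3251 → include.
Rate on top 3: 0.3582. caterpillars: 0.54 > 0.3582 → include.
Optimal diet: flies, termites, ants, caterpillars — 4 of 4 types.

4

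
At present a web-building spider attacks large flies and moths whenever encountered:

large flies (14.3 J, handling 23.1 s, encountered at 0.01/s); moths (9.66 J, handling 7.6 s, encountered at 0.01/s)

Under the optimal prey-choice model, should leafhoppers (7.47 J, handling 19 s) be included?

Yes

Current rate: (0.01×14.3 + 0.01×9.66)/(1 + 0.01×23.1 + 0.01×7.6) = 0.1833 J/s.
Profitability of leafhoppers: 7.47/19 = 0.3932 J/s.
0.3932 > 0.1833, so adding leafhoppers raises the average — include it.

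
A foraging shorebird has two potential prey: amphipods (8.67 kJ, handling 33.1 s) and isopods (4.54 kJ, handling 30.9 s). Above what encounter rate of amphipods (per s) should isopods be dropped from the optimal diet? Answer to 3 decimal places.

0.039 per s

At the threshold, the rate on amphipods alone equals the profitability of isopods: λ·8.67/(1 + λ·33.1) = 4.54/30.9 = 0.1469.
Rearranging, λ(8.67 − 0.1469×33.1) = 0.1469, so λ = 0.1469/3.807 = 0.0386 per s.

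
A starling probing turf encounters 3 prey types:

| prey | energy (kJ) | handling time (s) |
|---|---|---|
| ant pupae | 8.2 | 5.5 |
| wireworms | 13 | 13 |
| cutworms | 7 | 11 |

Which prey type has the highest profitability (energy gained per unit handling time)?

In descending order of E/h:
ant pupae: 8.2/5.5 = 1.49 kJ/s
wireworms: 13/13 = 1 kJ/s
cutworms: 7/11 = 0.636 kJ/s

ant pupae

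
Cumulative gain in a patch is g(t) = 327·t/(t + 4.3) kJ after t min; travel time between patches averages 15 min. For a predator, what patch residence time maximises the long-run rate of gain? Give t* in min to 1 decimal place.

By the marginal value theorem, leave when the instantaneous gain rate g'(t) equals the habitat-wide average g(t)/(T + t).
g'(t) = 327·4.3/(t + 4.3)². Setting 327·4.3/(t+4.3)² = 327t/[(t+4.3)(15+t)] gives 4.3(15+t) = t(t+4.3), so t² = 4.3×15 = 64.5.
t* = √64.5 = 8.031 min.

8.0 min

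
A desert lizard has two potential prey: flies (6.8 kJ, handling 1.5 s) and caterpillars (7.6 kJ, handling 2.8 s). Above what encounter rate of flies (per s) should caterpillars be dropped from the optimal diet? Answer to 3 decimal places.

0.995 per s

At the threshold, the rate on flies alone equals the profitability of caterpillars: λ·6.8/(1 + λ·1.5) = 7.6/2.8 = 2.714.
Rearranging, λ(6.8 − 2.714×1.5) = 2.714, so λ = 2.714/2.729 = 0.9948 per s.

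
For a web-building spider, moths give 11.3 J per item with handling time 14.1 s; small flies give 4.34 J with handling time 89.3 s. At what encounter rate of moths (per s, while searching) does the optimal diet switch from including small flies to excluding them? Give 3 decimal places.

At the threshold, the rate on moths alone equals the profitability of small flies: λ·11.3/(1 + λ·14.1) = 4.34/89.3 = 0.0486.
Rearranging, λ(11.3 − 0.0486×14.1) = 0.0486, so λ = 0.0486/10.61 = 0.004579 per s.

0.005 per s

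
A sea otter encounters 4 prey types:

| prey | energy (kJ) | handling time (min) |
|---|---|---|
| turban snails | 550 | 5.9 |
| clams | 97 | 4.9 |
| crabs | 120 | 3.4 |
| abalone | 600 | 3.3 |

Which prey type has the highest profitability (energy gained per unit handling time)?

abalone

Profitability E/h (kJ/min): turban snails = 550/5.9 = 93.2, clams = 97/4.9 = 19.8, crabs = 120/3.4 = 35.3, abalone = 600/3.3 = 182.
Ranked: abalone > turban snails > crabs > clams.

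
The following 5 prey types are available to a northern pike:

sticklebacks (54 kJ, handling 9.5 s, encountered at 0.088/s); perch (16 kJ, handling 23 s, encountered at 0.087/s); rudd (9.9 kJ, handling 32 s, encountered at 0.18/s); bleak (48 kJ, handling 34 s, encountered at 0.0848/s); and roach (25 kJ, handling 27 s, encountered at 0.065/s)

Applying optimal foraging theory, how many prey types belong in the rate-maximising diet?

Profitabilities (E/h, kJ/s): sticklebacks 5.68, bleak 1.41, roach 0.926, perch 0.696, rudd 0.309. Add prey in this order while the next type's profitability exceeds the intake rate on those already taken.
Rate on top 1: 2.588. bleak: 1.41 < 2.588 → exclude; stop.
Optimal diet: sticklebacks — 1 of 5 types.

1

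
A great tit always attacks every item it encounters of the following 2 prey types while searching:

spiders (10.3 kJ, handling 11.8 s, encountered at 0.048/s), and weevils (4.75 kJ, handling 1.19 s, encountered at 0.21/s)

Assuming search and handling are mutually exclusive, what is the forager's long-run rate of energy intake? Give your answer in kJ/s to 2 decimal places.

0.82 kJ/s

Energy encountered per unit search time: 0.048×10.3 + 0.21×4.75 = 1.492 kJ/s.
Handling time per unit search time: 0.048×11.8 + 0.21×1.19 = 0.8163.
Rate = 1.492/(1 + 0.8163) = 0.8214 kJ/s.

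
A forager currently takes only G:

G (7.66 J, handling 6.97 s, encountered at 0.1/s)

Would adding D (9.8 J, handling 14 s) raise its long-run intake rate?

On G alone, R = ΣλE/(1+Σλh) = 0.766/1.697 = 0.4514 J/s.
Profitability of D: 9.8/14 = 0.7 J/s.
0.7 > 0.4514, so adding D raises the average — include it.

Yes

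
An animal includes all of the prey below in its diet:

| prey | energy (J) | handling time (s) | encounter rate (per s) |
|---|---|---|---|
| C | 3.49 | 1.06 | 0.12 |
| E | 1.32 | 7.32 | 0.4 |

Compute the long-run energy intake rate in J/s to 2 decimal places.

0.23 J/s

R = (0.12×3.49 + 0.4×1.32) / (1 + 0.12×1.06 + 0.4×7.32) = 0.9468/4.055 = 0.2335 J/s.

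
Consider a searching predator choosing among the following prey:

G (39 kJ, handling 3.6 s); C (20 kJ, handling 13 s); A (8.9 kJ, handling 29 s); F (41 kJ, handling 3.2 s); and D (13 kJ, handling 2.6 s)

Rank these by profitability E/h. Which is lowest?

Profitability E/h (kJ/s): G = 39/3.6 = 10.8, C = 20/13 = 1.54, A = 8.9/29 = 0.307, F = 41/3.2 = 12.8, D = 13/2.6 = 5.
Ranked: F > G > D > C > A.

A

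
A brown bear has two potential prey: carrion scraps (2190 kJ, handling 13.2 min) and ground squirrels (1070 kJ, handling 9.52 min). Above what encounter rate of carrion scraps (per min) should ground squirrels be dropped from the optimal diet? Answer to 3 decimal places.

Drop ground squirrels once their profitability E₂/h₂ falls below the rate achievable on carrion scraps alone: E₂/h₂ = λE₁/(1 + λh₁).
Solve for λ: λE₁h₂ = E₂(1 + λh₁) → λ(E₁h₂ − E₂h₁) = E₂ → λ = E₂/(E₁h₂ − E₂h₁).
λ = 1070/(2190×9.52 − 1070×13.2) = 1070/6725 = 0.1591 per min.

0.159 per min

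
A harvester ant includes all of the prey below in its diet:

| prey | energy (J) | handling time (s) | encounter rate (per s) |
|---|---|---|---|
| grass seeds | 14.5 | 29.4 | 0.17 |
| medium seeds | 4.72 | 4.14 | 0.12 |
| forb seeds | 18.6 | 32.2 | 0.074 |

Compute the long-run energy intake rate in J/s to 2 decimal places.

R = (0.17×14.5 + 0.12×4.72 + 0.074×18.6) / (1 + 0.17×29.4 + 0.12×4.14 + 0.074×32.2) = 4.408/8.878 = 0.4965 J/s.

0.50 J/s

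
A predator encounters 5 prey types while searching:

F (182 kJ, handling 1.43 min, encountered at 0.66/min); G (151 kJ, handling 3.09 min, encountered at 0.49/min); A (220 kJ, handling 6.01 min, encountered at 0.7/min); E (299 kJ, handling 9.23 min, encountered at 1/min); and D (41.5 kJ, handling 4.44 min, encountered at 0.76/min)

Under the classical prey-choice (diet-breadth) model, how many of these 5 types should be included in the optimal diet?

E/h in descending order: F 127, G 48.9, A 36.6, E 32.4, D 9.35 kJ/min. The optimal diet is the largest prefix of this list for which every included type satisfies E_i/h_i > R on the types above it.
Rate on top 1: 61.8. G: 48.9 < 61.8 → exclude; stop.
Optimal diet: F — 1 of 5 types.

1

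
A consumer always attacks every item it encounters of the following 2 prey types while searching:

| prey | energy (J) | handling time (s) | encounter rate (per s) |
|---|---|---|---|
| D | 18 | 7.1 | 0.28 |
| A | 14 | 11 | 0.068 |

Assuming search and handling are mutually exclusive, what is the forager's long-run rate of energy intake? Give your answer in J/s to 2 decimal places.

R = Σλ_iE_i / (1 + Σλ_ih_i)
Numerator: 0.28×18 + 0.068×14 = 5.992
Denominator: 1 + 0.28×7.1 + 0.068×11 = 3.736
R = 5.992/3.736 = 1.604 J/s

1.60 J/s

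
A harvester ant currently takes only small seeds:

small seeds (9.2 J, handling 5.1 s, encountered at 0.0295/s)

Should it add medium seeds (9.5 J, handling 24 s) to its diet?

Yes

Current rate: (0.0295×9.2)/(1 + 0.0295×5.1) = 0.2359 J/s.
medium seeds: E/h = 9.5/24 = 0.3958 J/s.
Since 0.3958 > R, including medium seeds increases the long-run rate.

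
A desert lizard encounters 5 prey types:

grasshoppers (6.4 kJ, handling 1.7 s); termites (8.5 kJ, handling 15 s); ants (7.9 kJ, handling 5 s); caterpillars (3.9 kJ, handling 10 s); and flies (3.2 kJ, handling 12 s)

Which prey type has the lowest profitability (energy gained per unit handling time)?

Profitability E/h (kJ/s): grasshoppers = 6.4/1.7 = 3.76, termites = 8.5/15 = 0.567, ants = 7.9/5 = 1.58, caterpillars = 3.9/10 = 0.39, flies = 3.2/12 = 0.267.
Ranked: grasshoppers > ants > termites > caterpillars > flies.

flies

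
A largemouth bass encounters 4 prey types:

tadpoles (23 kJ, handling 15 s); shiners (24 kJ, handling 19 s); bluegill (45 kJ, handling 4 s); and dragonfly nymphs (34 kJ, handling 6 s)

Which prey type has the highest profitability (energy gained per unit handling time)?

bluegill

Profitability E/h (kJ/s): tadpoles = 23/15 = 1.53, shiners = 24/19 = 1.26, bluegill = 45/4 = 11.2, dragonfly nymphs = 34/6 = 5.67.
Ranked: bluegill > dragonfly nymphs > tadpoles > shiners.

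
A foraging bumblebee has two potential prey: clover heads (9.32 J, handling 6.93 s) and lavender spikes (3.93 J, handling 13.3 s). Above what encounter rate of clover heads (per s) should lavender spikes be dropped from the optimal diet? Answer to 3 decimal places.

0.041 per s

Drop lavender spikes once their profitability E₂/h₂ falls below the rate achievable on clover heads alone: E₂/h₂ = λE₁/(1 + λh₁).
Solve for λ: λE₁h₂ = E₂(1 + λh₁) → λ(E₁h₂ − E₂h₁) = E₂ → λ = E₂/(E₁h₂ − E₂h₁).
λ = 3.93/(9.32×13.3 − 3.93×6.93) = 3.93/96.72 = 0.04063 per s.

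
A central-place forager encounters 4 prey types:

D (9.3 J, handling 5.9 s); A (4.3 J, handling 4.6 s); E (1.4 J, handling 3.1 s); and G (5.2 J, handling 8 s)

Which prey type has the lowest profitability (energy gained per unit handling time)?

In descending order of E/h:
D: 9.3/5.9 = 1.58 J/s
A: 4.3/4.6 = 0.935 J/s
G: 5.2/8 = 0.65 J/s
E: 1.4/3.1 = 0.452 J/s

E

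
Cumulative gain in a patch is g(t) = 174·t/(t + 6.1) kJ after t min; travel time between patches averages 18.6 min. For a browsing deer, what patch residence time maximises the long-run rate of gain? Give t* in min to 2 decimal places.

10.65 min

Optimal t* satisfies g'(t*) = g(t*)/(T + t*).
g'(t) = 174·6.1/(t + 6.1)². Setting 174·6.1/(t+6.1)² = 174t/[(t+6.1)(18.6+t)] gives 6.1(18.6+t) = t(t+6.1), so t² = 6.1×18.6 = 113.5.
t* = √113.5 = 10.65 min.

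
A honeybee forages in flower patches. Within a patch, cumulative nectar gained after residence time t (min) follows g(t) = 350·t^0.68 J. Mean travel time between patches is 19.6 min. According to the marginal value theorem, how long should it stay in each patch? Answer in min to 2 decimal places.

41.65 min

Optimal t* satisfies g'(t*) = g(t*)/(T + t*).
g'(t) = 0.68·350·t^-0.32. Setting 0.68·350·t^-0.32 = 350·t^0.68/(19.6+t) gives 0.68(19.6+t) = t, so 0.32·t = 0.68×19.6.
t* = 0.68×19.6/0.32 = 41.65 min.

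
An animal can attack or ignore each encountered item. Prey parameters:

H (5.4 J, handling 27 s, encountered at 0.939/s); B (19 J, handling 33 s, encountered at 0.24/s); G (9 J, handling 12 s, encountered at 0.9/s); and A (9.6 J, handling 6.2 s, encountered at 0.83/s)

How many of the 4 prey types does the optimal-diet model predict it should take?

Profitabilities (E/h, J/s): A 1.55, G 0.75, B 0.576, H 0.2. Add prey in this order while the next type's profitability exceeds the intake rate on those already taken.
Rate on top 1: 1.296. G: 0.75 < 1.296 → exclude; stop.
Optimal diet: A — 1 of 4 types.

1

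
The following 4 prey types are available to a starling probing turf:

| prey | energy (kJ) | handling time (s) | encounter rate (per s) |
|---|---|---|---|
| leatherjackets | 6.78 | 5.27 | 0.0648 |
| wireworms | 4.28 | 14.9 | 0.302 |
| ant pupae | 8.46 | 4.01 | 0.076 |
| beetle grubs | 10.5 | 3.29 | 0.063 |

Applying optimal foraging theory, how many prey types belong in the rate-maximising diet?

3

Profitabilities (E/h, kJ/s): beetle grubs 3.19, ant pupae 2.11, leatherjackets 1.29, wireworms 0.287. Add prey in this order while the next type's profitability exceeds the intake rate on those already taken.
Rate on top 1: 0.5479. ant pupae: 2.11 > 0.5479 → include.
Rate on top 2: 0.8627. leatherjackets: 1.29 > 0.8627 → include.
Rate on top 3: 0.9408. wireworms: 0.287 < 0.9408 → exclude; stop.
Optimal diet: beetle grubs, ant pupae, leatherjackets — 3 of 4 types.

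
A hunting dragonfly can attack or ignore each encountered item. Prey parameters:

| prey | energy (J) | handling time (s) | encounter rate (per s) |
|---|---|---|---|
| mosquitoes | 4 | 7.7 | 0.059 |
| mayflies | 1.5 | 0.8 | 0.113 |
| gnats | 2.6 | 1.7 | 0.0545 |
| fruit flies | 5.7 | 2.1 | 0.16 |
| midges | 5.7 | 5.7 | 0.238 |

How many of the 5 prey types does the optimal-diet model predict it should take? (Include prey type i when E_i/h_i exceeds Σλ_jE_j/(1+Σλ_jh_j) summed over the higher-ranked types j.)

E/h in descending order: fruit flies 2.71, mayflies 1.88, gnats 1.53, midges 1, mosquitoes 0.519 J/s. The optimal diet is the largest prefix of this list for which every included type satisfies E_i/h_i > R on the types above it.
Rate on top 1: 0.6826. mayflies: 1.88 > 0.6826 → include.
Rate on top 2: 0.7582. gnats: 1.53 > 0.7582 → include.
Rate on top 3: 0.8052. midges: 1 > 0.8052 → include.
Rate on top 4: 0.8971. mosquitoes: 0.519 < 0.8971 → exclude; stop.
Optimal diet: fruit flies, mayflies, gnats, midges — 4 of 5 types.

4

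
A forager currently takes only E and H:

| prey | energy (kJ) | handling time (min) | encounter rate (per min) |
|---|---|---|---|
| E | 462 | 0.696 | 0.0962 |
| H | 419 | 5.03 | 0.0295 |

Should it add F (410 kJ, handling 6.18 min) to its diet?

Yes

On E and H alone, R = ΣλE/(1+Σλh) = 56.8/1.215 = 46.74 kJ/min.
F: E/h = 410/6.18 = 66.34 kJ/min.
Since 66.34 > R, including F increases the long-run rate.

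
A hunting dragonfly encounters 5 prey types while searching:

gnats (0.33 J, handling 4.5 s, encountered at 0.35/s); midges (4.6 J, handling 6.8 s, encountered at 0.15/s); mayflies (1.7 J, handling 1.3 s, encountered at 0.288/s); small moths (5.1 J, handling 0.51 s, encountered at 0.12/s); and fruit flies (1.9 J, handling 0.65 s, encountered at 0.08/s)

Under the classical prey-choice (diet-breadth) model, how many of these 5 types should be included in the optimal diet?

3

E/h in descending order: small moths 10, fruit flies 2.92, mayflies 1.31, midges 0.676, gnats 0.0733 J/s. The optimal diet is the largest prefix of this list for which every included type satisfies E_i/h_i > R on the types above it.
Rate on top 1: 0.5767. fruit flies: 2.92 > 0.5767 → include.
Rate on top 2: 0.6863. mayflies: 1.31 > 0.6863 → include.
Rate on top 3: 0.8427. midges: 0.676 < 0.8427 → exclude; stop.
Optimal diet: small moths, fruit flies, mayflies — 3 of 5 types.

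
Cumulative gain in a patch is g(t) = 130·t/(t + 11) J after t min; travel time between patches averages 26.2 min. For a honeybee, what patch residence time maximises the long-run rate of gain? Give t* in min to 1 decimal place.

17.0 min

Maximise g(t)/(T+t): set derivative to zero → g'(t)(T+t) = g(t).
g'(t) = 130·11/(t + 11)². Setting 130·11/(t+11)² = 130t/[(t+11)(26.2+t)] gives 11(26.2+t) = t(t+11), so t² = 11×26.2 = 288.2.
t* = √288.2 = 16.98 min.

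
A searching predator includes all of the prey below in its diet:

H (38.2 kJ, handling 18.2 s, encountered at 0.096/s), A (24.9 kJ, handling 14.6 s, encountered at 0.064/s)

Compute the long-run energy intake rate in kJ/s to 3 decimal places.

1.429 kJ/s

R = (0.096×38.2 + 0.064×24.9) / (1 + 0.096×18.2 + 0.064×14.6) = 5.261/3.682 = 1.429 kJ/s.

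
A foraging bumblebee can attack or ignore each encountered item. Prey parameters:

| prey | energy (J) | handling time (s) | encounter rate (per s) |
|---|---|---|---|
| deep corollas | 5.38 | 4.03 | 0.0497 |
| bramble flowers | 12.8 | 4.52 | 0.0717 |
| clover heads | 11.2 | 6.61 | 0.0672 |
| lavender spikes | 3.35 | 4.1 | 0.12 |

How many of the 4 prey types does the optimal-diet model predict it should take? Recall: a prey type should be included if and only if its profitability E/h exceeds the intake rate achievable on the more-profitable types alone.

3

Profitabilities (E/h, J/s): bramble flowers 2.83, clover heads 1.69, deep corollas 1.33, lavender spikes 0.817. Add prey in this order while the next type's profitability exceeds the intake rate on those already taken.
Rate on top 1: 0.6931. clover heads: 1.69 > 0.6931 → include.
Rate on top 2: 0.9446. deep corollas: 1.33 > 0.9446 → include.
Rate on top 3: 0.9844. lavender spikes: 0.817 < 0.9844 → exclude; stop.
Optimal diet: bramble flowers, clover heads, deep corollas — 3 of 4 types.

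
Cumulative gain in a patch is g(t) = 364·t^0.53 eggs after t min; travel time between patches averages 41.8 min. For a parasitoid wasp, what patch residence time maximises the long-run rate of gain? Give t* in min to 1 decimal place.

47.1 min

Optimal t* satisfies g'(t*) = g(t*)/(T + t*).
g'(t) = 0.53·364·t^-0.47. Setting 0.53·364·t^-0.47 = 364·t^0.53/(41.8+t) gives 0.53(41.8+t) = t, so 0.47·t = 0.53×41.8.
t* = 0.53×41.8/0.47 = 47.14 min.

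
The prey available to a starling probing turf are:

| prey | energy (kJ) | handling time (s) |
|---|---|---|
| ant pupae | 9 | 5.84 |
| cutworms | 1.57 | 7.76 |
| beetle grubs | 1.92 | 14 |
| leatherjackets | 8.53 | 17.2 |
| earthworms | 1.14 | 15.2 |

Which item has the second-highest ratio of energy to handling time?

leatherjackets

Profitability E/h (kJ/s): ant pupae = 9/5.84 = 1.54, cutworms = 1.57/7.76 = 0.202, beetle grubs = 1.92/14 = 0.137, leatherjackets = 8.53/17.2 = 0.496, earthworms = 1.14/15.2 = 0.075.
Ranked: ant pupae > leatherjackets > cutworms > beetle grubs > earthworms.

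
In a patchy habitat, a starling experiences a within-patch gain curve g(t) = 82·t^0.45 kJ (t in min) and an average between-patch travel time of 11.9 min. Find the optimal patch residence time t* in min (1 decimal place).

Maximise g(t)/(T+t): set derivative to zero → g'(t)(T+t) = g(t).
g'(t) = 0.45·82·t^-0.55. Setting 0.45·82·t^-0.55 = 82·t^0.45/(11.9+t) gives 0.45(11.9+t) = t, so 0.55·t = 0.45×11.9.
t* = 0.45×11.9/0.55 = 9.736 min.

9.7 min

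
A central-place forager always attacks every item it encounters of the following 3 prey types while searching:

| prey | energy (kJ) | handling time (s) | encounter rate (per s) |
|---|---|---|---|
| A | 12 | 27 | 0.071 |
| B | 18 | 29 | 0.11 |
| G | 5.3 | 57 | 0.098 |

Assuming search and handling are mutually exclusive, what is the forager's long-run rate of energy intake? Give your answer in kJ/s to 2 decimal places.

0.29 kJ/s

R = (0.071×12 + 0.11×18 + 0.098×5.3) / (1 + 0.071×27 + 0.11×29 + 0.098×57) = 3.351/11.69 = 0.2866 kJ/s.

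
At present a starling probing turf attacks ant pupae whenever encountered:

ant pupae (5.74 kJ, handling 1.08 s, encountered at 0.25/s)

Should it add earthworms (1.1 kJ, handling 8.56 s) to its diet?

No

On ant pupae alone, R = ΣλE/(1+Σλh) = 1.435/1.27 = 1.13 kJ/s.
earthworms: E/h = 1.1/8.56 = 0.1285 kJ/s.
0.1285 < 1.13, so adding earthworms would lower the average — exclude it.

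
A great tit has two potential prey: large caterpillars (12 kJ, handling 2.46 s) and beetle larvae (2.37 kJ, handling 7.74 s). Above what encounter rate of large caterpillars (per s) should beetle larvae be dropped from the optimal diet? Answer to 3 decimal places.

At the threshold, the rate on large caterpillars alone equals the profitability of beetle larvae: λ·12/(1 + λ·2.46) = 2.37/7.74 = 0.3062.
Rearranging, λ(12 − 0.3062×2.46) = 0.3062, so λ = 0.3062/11.25 = 0.02723 per s.

0.027 per s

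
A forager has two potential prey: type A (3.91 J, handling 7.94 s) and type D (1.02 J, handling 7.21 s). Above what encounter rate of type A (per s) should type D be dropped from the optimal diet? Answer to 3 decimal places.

At the threshold, the rate on type A alone equals the profitability of type D: λ·3.91/(1 + λ·7.94) = 1.02/7.21 = 0.1415.
Rearranging, λ(3.91 − 0.1415×7.94) = 0.1415, so λ = 0.1415/2.787 = 0.05077 per s.

0.051 per s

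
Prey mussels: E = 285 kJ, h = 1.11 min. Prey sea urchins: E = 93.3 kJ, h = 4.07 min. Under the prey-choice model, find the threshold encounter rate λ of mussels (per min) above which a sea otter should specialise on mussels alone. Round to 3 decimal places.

0.088 per min

At the threshold, the rate on mussels alone equals the profitability of sea urchins: λ·285/(1 + λ·1.11) = 93.3/4.07 = 22.92.
Rearranging, λ(285 − 22.92×1.11) = 22.92, so λ = 22.92/259.6 = 0.08832 per min.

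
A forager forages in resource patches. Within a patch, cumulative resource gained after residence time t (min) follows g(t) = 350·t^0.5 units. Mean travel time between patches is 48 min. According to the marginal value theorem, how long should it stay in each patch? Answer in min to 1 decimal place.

Optimal t* satisfies g'(t*) = g(t*)/(T + t*).
g'(t) = 0.5·350·t^-0.5. Setting 0.5·350·t^-0.5 = 350·t^0.5/(48+t) gives 0.5(48+t) = t, so 0.50·t = 0.5×48.
t* = 0.5×48/0.50 = 48 min.

48.0 min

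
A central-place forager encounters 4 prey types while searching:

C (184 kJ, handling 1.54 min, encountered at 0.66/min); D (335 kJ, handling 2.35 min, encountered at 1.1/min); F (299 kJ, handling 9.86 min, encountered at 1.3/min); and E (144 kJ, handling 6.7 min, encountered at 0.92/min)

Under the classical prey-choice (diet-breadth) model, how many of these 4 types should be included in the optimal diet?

E/h in descending order: D 143, C 119, F 30.3, E 21.5 kJ/min. The optimal diet is the largest prefix of this list for which every included type satisfies E_i/h_i > R on the types above it.
Rate on top 1: 102.8. C: 119 > 102.8 → include.
Rate on top 2: 106.5. F: 30.3 < 106.5 → exclude; stop.
Optimal diet: D, C — 2 of 4 types.

2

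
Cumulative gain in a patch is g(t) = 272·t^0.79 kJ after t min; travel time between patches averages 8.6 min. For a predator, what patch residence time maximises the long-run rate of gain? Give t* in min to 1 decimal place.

Optimal t* satisfies g'(t*) = g(t*)/(T + t*).
g'(t) = 0.79·272·t^-0.21. Setting 0.79·272·t^-0.21 = 272·t^0.79/(8.6+t) gives 0.79(8.6+t) = t, so 0.21·t = 0.79×8.6.
t* = 0.79×8.6/0.21 = 32.35 min.

32.4 min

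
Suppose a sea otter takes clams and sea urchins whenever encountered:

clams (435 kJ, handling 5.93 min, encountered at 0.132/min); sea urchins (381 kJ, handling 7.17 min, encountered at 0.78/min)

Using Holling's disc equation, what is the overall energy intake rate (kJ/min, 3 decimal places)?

R = Σλ_iE_i / (1 + Σλ_ih_i)
Numerator: 0.132×435 + 0.78×381 = 354.6
Denominator: 1 + 0.132×5.93 + 0.78×7.17 = 7.375
R = 354.6/7.375 = 48.08 kJ/min

48.079 kJ/min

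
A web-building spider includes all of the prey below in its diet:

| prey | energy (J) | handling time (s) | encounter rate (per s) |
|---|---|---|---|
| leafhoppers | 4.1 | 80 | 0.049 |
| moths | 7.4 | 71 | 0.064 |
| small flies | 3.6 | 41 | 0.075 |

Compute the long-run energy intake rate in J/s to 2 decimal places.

0.08 J/s

Energy encountered per unit search time: 0.049×4.1 + 0.064×7.4 + 0.075×3.6 = 0.9445 J/s.
Handling time per unit search time: 0.049×80 + 0.064×71 + 0.075×41 = 11.54.
Rate = 0.9445/(1 + 11.54) = 0.07532 J/s.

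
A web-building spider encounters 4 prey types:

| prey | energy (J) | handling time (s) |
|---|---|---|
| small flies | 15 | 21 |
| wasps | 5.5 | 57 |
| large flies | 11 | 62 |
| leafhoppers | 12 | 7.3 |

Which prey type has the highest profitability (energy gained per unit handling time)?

leafhoppers

In descending order of E/h:
leafhoppers: 12/7.3 = 1.64 J/s
small flies: 15/21 = 0.714 J/s
large flies: 11/62 = 0.177 J/s
wasps: 5.5/57 = 0.0965 J/s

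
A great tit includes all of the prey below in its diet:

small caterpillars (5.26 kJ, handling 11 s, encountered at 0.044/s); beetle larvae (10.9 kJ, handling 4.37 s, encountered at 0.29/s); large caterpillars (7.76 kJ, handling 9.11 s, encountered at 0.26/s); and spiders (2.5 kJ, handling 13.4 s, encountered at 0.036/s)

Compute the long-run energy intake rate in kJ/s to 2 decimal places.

0.98 kJ/s

R = Σλ_iE_i / (1 + Σλ_ih_i)
Numerator: 0.044×5.26 + 0.29×10.9 + 0.26×7.76 + 0.036×2.5 = 5.5
Denominator: 1 + 0.044×11 + 0.29×4.37 + 0.26×9.11 + 0.036×13.4 = 5.602
R = 5.5/5.602 = 0.9817 kJ/s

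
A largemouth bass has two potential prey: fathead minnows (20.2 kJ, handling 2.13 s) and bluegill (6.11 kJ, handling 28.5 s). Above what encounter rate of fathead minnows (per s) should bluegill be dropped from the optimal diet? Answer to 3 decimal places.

Drop bluegill once their profitability E₂/h₂ falls below the rate achievable on fathead minnows alone: E₂/h₂ = λE₁/(1 + λh₁).
Solve for λ: λE₁h₂ = E₂(1 + λh₁) → λ(E₁h₂ − E₂h₁) = E₂ → λ = E₂/(E₁h₂ − E₂h₁).
λ = 6.11/(20.2×28.5 − 6.11×2.13) = 6.11/562.7 = 0.01086 per s.

0.011 per s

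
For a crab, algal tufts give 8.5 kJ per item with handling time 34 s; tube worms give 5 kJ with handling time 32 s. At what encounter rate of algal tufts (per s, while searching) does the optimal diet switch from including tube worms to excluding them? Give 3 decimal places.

0.049 per s

At the threshold, the rate on algal tufts alone equals the profitability of tube worms: λ·8.5/(1 + λ·34) = 5/32 = 0.1562.
Rearranging, λ(8.5 − 0.1562×34) = 0.1562, so λ = 0.1562/3.188 = 0.04902 per s.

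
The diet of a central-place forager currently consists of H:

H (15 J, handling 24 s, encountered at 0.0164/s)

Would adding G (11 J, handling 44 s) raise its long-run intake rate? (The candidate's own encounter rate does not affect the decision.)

Intake rate on the current diet: R = (0.0164×15) / (1 + 0.0164×24) = 0.246/1.394 = 0.1765 J/s.
Profitability of G: 11/44 = 0.25 J/s.
0.25 > 0.1765, so adding G raises the average — include it.

Yes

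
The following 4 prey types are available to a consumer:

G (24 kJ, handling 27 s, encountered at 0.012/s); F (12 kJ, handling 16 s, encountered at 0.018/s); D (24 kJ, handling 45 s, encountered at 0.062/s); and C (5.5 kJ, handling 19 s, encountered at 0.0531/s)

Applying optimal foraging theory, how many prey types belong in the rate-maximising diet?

Profitabilities (E/h, kJ/s): G 0.889, F 0.75, D 0.533, C 0.289. Add prey in this order while the next type's profitability exceeds the intake rate on those already taken.
Rate on top 1: 0.2175. F: 0.75 > 0.2175 → include.
Rate on top 2: 0.3127. D: 0.533 > 0.3127 → include.
Rate on top 3: 0.4525. C: 0.289 < 0.4525 → exclude; stop.
Optimal diet: G, F, D — 3 of 4 types.

3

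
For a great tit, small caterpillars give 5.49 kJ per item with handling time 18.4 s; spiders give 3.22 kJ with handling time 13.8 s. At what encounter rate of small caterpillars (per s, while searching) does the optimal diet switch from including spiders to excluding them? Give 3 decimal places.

0.195 per s

The zero-one rule: include spiders iff E₂/h₂ > λE₁/(1+λh₁). Equality gives the switch point.
λE₁h₂ = E₂ + λE₂h₁ ⇒ λ = E₂/(E₁h₂ − E₂h₁) = 3.22/(75.76 − 59.25) = 0.195 per s.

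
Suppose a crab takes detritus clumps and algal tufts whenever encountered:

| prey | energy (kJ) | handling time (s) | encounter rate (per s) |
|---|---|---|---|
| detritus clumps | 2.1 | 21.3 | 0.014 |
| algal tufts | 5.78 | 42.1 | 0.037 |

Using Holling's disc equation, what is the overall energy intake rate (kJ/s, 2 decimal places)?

R = Σλ_iE_i / (1 + Σλ_ih_i)
Numerator: 0.014×2.1 + 0.037×5.78 = 0.2433
Denominator: 1 + 0.014×21.3 + 0.037×42.1 = 2.856
R = 0.2433/2.856 = 0.08518 kJ/s

0.09 kJ/s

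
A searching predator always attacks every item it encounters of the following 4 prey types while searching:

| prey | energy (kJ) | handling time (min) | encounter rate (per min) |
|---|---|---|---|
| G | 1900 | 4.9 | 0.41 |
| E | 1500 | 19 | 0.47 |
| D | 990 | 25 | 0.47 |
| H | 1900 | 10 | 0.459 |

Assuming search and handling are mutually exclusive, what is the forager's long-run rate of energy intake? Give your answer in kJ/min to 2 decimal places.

99.77 kJ/min

R = (0.41×1900 + 0.47×1500 + 0.47×990 + 0.459×1900) / (1 + 0.41×4.9 + 0.47×19 + 0.47×25 + 0.459×10) = 2821/28.28 = 99.77 kJ/min.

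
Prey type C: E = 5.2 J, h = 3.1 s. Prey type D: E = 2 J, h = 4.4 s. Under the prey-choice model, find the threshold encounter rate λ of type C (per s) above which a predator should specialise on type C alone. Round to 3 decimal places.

At the threshold, the rate on type C alone equals the profitability of type D: λ·5.2/(1 + λ·3.1) = 2/4.4 = 0.4545.
Rearranging, λ(5.2 − 0.4545×3.1) = 0.4545, so λ = 0.4545/3.791 = 0.1199 per s.

0.120 per s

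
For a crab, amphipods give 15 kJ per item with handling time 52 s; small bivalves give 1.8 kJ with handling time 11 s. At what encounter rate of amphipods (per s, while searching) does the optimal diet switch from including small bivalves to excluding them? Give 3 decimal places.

At the threshold, the rate on amphipods alone equals the profitability of small bivalves: λ·15/(1 + λ·52) = 1.8/11 = 0.1636.
Rearranging, λ(15 − 0.1636×52) = 0.1636, so λ = 0.1636/6.491 = 0.02521 per s.

0.025 per s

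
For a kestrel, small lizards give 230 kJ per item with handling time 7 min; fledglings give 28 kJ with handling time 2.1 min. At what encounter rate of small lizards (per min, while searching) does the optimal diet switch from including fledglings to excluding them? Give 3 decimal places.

Drop fledglings once their profitability E₂/h₂ falls below the rate achievable on small lizards alone: E₂/h₂ = λE₁/(1 + λh₁).
Solve for λ: λE₁h₂ = E₂(1 + λh₁) → λ(E₁h₂ − E₂h₁) = E₂ → λ = E₂/(E₁h₂ − E₂h₁).
λ = 28/(230×2.1 − 28×7) = 28/287 = 0.09756 per min.

0.098 per min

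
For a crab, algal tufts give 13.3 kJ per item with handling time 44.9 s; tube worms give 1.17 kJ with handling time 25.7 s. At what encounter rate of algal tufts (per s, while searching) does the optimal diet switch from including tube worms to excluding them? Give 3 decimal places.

0.004 per s

The zero-one rule: include tube worms iff E₂/h₂ > λE₁/(1+λh₁). Equality gives the switch point.
λE₁h₂ = E₂ + λE₂h₁ ⇒ λ = E₂/(E₁h₂ − E₂h₁) = 1.17/(341.8 − 52.53) = 0.004045 per s.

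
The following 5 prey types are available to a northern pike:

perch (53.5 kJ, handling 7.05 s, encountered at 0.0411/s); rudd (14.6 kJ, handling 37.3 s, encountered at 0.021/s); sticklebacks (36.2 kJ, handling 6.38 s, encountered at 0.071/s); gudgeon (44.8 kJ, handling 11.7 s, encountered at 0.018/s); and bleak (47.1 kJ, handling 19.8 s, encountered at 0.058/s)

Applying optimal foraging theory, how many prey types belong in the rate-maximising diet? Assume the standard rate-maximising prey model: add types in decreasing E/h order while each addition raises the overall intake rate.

3

E/h in descending order: perch 7.59, sticklebacks 5.67, gudgeon 3.83, bleak 2.38, rudd 0.391 kJ/s. The optimal diet is the largest prefix of this list for which every included type satisfies E_i/h_i > R on the types above it.
Rate on top 1: 1.705. sticklebacks: 5.67 > 1.705 → include.
Rate on top 2: 2.737. gudgeon: 3.83 > 2.737 → include.
Rate on top 3: 2.854. bleak: 2.38 < 2.854 → exclude; stop.
Optimal diet: perch, sticklebacks, gudgeon — 3 of 5 types.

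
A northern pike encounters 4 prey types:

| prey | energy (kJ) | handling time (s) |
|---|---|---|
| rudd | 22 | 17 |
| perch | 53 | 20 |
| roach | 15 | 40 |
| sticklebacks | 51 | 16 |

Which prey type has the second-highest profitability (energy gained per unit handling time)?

perch

Profitability E/h (kJ/s): rudd = 22/17 = 1.29, perch = 53/20 = 2.65, roach = 15/40 = 0.375, sticklebacks = 51/16 = 3.19.
Ranked: sticklebacks > perch > rudd > roach.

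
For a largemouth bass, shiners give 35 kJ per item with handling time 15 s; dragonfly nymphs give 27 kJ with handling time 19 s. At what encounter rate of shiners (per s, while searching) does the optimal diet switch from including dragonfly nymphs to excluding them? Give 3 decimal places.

The zero-one rule: include dragonfly nymphs iff E₂/h₂ > λE₁/(1+λh₁). Equality gives the switch point.
λE₁h₂ = E₂ + λE₂h₁ ⇒ λ = E₂/(E₁h₂ − E₂h₁) = 27/(665 − 405) = 0.1038 per s.

0.104 per s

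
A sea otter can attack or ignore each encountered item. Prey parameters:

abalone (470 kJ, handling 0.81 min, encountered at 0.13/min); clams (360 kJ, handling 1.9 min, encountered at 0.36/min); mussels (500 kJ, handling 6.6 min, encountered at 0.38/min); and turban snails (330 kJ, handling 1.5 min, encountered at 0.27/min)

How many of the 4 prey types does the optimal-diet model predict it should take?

3

Profitabilities (E/h, kJ/min): abalone 580, turban snails 220, clams 189, mussels 75.8. Add prey in this order while the next type's profitability exceeds the intake rate on those already taken.
Rate on top 1: 55.28. turban snails: 220 > 55.28 → include.
Rate on top 2: 99.45. clams: 189 > 99.45 → include.
Rate on top 3: 127.5. mussels: 75.8 < 127.5 → exclude; stop.
Optimal diet: abalone, turban snails, clams — 3 of 4 types.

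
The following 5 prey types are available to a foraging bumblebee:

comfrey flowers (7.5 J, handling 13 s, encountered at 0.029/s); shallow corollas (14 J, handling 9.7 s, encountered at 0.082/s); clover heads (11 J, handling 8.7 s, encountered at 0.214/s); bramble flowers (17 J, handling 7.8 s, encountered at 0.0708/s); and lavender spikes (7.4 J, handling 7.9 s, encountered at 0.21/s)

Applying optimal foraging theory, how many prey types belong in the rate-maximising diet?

E/h in descending order: bramble flowers 2.18, shallow corollas 1.44, clover heads 1.26, lavender spikes 0.937, comfrey flowers 0.577 J/s. The optimal diet is the largest prefix of this list for which every included type satisfies E_i/h_i > R on the types above it.
Rate on top 1: 0.7754. shallow corollas: 1.44 > 0.7754 → include.
Rate on top 2: 1.002. clover heads: 1.26 > 1.002 → include.
Rate on top 3: 1.118. lavender spikes: 0.937 < 1.118 → exclude; stop.
Optimal diet: bramble flowers, shallow corollas, clover heads — 3 of 5 types.

3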